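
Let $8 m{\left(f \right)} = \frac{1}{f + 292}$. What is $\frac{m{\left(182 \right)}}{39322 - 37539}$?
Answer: $\frac{1}{6761136} \approx 1.479 \cdot 10^{-7}$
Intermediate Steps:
$m{\left(f \right)} = \frac{1}{8 \left(292 + f\right)}$ ($m{\left(f \right)} = \frac{1}{8 \left(f + 292\right)} = \frac{1}{8 \left(292 + f\right)}$)
$\frac{m{\left(182 \right)}}{39322 - 37539} = \frac{\frac{1}{8} \frac{1}{292 + 182}}{39322 - 37539} = \frac{\frac{1}{8} \cdot \frac{1}{474}}{1783} = \frac{1}{8} \cdot \frac{1}{474} \cdot \frac{1}{1783} = \frac{1}{3792} \cdot \frac{1}{1783} = \frac{1}{6761136}$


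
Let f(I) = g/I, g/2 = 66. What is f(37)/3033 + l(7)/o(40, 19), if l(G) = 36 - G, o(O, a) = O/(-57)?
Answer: -61832011/1496280 ≈ -41.324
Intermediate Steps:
g = 132 (g = 2*66 = 132)
f(I) = 132/I
o(O, a) = -O/57 (o(O, a) = O*(-1/57) = -O/57)
f(37)/3033 + l(7)/o(40, 19) = (132/37)/3033 + (36 - 1*7)/((-1/57*40)) = (132*(1/37))*(1/3033) + (36 - 7)/(-40/57) = (132/37)*(1/3033) + 29*(-57/40) = 44/37407 - 1653/40 = -61832011/1496280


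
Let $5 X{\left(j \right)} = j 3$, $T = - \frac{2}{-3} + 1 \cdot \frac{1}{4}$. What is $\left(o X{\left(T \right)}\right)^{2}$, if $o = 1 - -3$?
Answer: $\frac{121}{25} \approx 4.84$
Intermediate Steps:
$T = \frac{11}{12}$ ($T = \left(-2\right) \left(- \frac{1}{3}\right) + 1 \cdot \frac{1}{4} = \frac{2}{3} + \frac{1}{4} = \frac{11}{12} \approx 0.91667$)
$X{\left(j \right)} = \frac{3 j}{5}$ ($X{\left(j \right)} = \frac{j 3}{5} = \frac{3 j}{5}$)
$o = 4$ ($o = 1 + 3 = 4$)
$\left(o X{\left(T \right)}\right)^{2} = \left(4 \cdot \frac{3}{5} \cdot \frac{11}{12}\right)^{2} = \left(4 \cdot \frac{11}{20}\right)^{2} = \left(\frac{11}{5}\right)^{2} = \frac{121}{25}$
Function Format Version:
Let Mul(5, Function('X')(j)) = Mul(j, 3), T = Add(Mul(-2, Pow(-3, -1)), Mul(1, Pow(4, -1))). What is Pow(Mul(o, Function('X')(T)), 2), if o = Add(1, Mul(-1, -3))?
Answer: Rational(121, 25) ≈ 4.8400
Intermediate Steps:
T = Rational(11, 12) (T = Add(Mul(-2, Rational(-1, 3)), Mul(1, Rational(1, 4))) = Add(Rational(2, 3), Rational(1, 4)) = Rational(11, 12) ≈ 0.91667)
Function('X')(j) = Mul(Rational(3, 5), j) (Function('X')(j) = Mul(Rational(1, 5), Mul(j, 3)) = Mul(Rational(1, 5), Mul(3, j)) = Mul(Rational(3, 5), j))
o = 4 (o = Add(1, 3) = 4)
Pow(Mul(o, Function('X')(T)), 2) = Pow(Mul(4, Mul(Rational(3, 5), Rational(11, 12))), 2) = Pow(Mul(4, Rational(11, 20)), 2) = Pow(Rational(11, 5), 2) = Rational(121, 25)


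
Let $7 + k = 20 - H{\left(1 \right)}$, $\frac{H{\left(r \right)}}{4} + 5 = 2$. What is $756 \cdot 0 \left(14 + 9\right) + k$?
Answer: $25$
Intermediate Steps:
$H{\left(r \right)} = -12$ ($H{\left(r \right)} = -20 + 4 \cdot 2 = -20 + 8 = -12$)
$k = 25$ ($k = -7 + \left(20 - -12\right) = -7 + \left(20 + 12\right) = -7 + 32 = 25$)
$756 \cdot 0 \left(14 + 9\right) + k = 756 \cdot 0 \left(14 + 9\right) + 25 = 756 \cdot 0 \cdot 23 + 25 = 756 \cdot 0 + 25 = 0 + 25 = 25$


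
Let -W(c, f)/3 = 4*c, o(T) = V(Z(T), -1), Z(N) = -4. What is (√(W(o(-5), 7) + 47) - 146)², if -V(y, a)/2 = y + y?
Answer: (146 - I*√145)² ≈ 21171.0 - 3516.1*I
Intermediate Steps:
V(y, a) = -4*y (V(y, a) = -2*(y + y) = -4*y)
o(T) = 16 (o(T) = -4*(-4) = 16)
W(c, f) = -12*c
(√(W(o(-5), 7) + 47) - 146)² = (√(-12*16 + 47) - 146)² = (√(-192 + 47) - 146)² = (√(-145) - 146)² = (I*√145 - 146)² = (-146 + I*√145)²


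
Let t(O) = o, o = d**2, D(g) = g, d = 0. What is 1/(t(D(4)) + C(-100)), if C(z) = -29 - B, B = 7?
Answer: -1/36 ≈ -0.027778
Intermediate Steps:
o = 0 (o = 0**2 = 0)
t(O) = 0
C(z) = -36 (C(z) = -29 - 1*7 = -29 - 7 = -36)
1/(t(D(4)) + C(-100)) = 1/(0 - 36) = 1/(-36) = -1/36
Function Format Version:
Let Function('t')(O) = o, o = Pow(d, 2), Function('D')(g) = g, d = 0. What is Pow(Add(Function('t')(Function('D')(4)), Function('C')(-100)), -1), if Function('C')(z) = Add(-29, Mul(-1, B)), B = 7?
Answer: Rational(-1, 36) ≈ -0.027778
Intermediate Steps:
o = 0 (o = Pow(0, 2) = 0)
Function('t')(O) = 0
Function('C')(z) = -36 (Function('C')(z) = Add(-29, Mul(-1, 7)) = Add(-29, -7) = -36)
Pow(Add(Function('t')(Function('D')(4)), Function('C')(-100)), -1) = Pow(Add(0, -36), -1) = Pow(-36, -1) = Rational(-1, 36)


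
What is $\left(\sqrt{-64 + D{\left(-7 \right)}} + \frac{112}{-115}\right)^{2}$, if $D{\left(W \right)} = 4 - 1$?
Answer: $\frac{\left(-112 + 115 i \sqrt{61}\right)^{2}}{13225} \approx -60.052 - 15.213 i$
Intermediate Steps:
$D{\left(W \right)} = 3$
$\left(\sqrt{-64 + D{\left(-7 \right)}} + \frac{112}{-115}\right)^{2} = \left(\sqrt{-64 + 3} + \frac{112}{-115}\right)^{2} = \left(\sqrt{-61} + 112 \left(- \frac{1}{115}\right)\right)^{2} = \left(i \sqrt{61} - \frac{112}{115}\right)^{2} = \left(- \frac{112}{115} + i \sqrt{61}\right)^{2}$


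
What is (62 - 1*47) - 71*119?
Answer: -8434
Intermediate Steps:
(62 - 1*47) - 71*119 = (62 - 47) - 8449 = 15 - 8449 = -8434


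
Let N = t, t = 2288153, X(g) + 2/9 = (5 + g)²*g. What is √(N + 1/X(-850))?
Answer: √17067691163732357938709711/2731145626 ≈ 1512.7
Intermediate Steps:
X(g) = -2/9 + g*(5 + g)² (X(g) = -2/9 + (5 + g)²*g = -2/9 + g*(5 + g)²)
N = 2288153
√(N + 1/X(-850)) = √(2288153 + 1/(-2/9 - 850*(5 - 850)²)) = √(2288153 + 1/(-2/9 - 850*(-845)²)) = √(2288153 + 1/(-2/9 - 850*714025)) = √(2288153 + 1/(-2/9 - 606921250)) = √(2288153 + 1/(-5462291252/9)) = √(2288153 - 9/5462291252) = √(12498558115137547/5462291252) = √17067691163732357938709711/2731145626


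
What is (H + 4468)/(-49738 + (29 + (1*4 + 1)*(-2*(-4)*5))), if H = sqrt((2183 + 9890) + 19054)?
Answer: -4468/49509 - sqrt(31127)/49509 ≈ -0.093810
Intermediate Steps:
H = sqrt(31127) (H = sqrt(12073 + 19054) = sqrt(31127) ≈ 176.43)
(H + 4468)/(-49738 + (29 + (1*4 + 1)*(-2*(-4)*5))) = (sqrt(31127) + 4468)/(-49738 + (29 + (1*4 + 1)*(-2*(-4)*5))) = (4468 + sqrt(31127))/(-49738 + (29 + (4 + 1)*(8*5))) = (4468 + sqrt(31127))/(-49738 + (29 + 5*40)) = (4468 + sqrt(31127))/(-49738 + (29 + 200)) = (4468 + sqrt(31127))/(-49738 + 229) = (4468 + sqrt(31127))/(-49509) = (4468 + sqrt(31127))*(-1/49509) = -4468/49509 - sqrt(31127)/49509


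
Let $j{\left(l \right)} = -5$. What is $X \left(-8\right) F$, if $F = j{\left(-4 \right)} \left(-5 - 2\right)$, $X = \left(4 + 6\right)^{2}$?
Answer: $-28000$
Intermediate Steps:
$X = 100$ ($X = 10^{2} = 100$)
$F = 35$ ($F = - 5 \left(-5 - 2\right) = \left(-5\right) \left(-7\right) = 35$)
$X \left(-8\right) F = 100 \left(-8\right) 35 = \left(-800\right) 35 = -28000$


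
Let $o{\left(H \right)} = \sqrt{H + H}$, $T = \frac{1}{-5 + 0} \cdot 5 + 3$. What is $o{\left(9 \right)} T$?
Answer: $6 \sqrt{2} \approx 8.4853$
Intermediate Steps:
$T = 2$ ($T = \frac{1}{-5} \cdot 5 + 3 = \left(- \frac{1}{5}\right) 5 + 3 = -1 + 3 = 2$)
$o{\left(H \right)} = \sqrt{2} \sqrt{H}$ ($o{\left(H \right)} = \sqrt{2 H} = \sqrt{2} \sqrt{H}$)
$o{\left(9 \right)} T = \sqrt{2} \sqrt{9} \cdot 2 = \sqrt{2} \cdot 3 \cdot 2 = 3 \sqrt{2} \cdot 2 = 6 \sqrt{2}$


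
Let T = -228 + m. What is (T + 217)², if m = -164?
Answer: 30625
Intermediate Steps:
T = -392 (T = -228 - 164 = -392)
(T + 217)² = (-392 + 217)² = (-175)² = 30625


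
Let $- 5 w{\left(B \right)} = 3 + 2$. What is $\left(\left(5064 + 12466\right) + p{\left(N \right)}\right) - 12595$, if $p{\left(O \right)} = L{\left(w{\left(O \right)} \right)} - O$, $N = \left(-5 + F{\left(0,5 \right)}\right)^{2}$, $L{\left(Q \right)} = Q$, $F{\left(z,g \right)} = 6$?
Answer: $4933$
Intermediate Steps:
$w{\left(B \right)} = -1$ ($w{\left(B \right)} = - \frac{3 + 2}{5} = \left(- \frac{1}{5}\right) 5 = -1$)
$N = 1$ ($N = \left(-5 + 6\right)^{2} = 1^{2} = 1$)
$p{\left(O \right)} = -1 - O$
$\left(\left(5064 + 12466\right) + p{\left(N \right)}\right) - 12595 = \left(\left(5064 + 12466\right) - 2\right) - 12595 = \left(17530 - 2\right) - 12595 = 17528 - 12595 = 4933$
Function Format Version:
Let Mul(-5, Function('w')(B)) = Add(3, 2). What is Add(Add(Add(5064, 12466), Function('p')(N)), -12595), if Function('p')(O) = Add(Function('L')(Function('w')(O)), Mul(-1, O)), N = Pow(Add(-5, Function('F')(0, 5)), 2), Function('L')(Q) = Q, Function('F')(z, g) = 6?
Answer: 4933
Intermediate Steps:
Function('w')(B) = -1 (Function('w')(B) = Mul(Rational(-1, 5), Add(3, 2)) = Mul(Rational(-1, 5), 5) = -1)
N = 1 (N = Pow(Add(-5, 6), 2) = Pow(1, 2) = 1)
Function('p')(O) = Add(-1, Mul(-1, O))
Add(Add(Add(5064, 12466), Function('p')(N)), -12595) = Add(Add(Add(5064, 12466), Add(-1, Mul(-1, 1))), -12595) = Add(Add(17530, Add(-1, -1)), -12595) = Add(Add(17530, -2), -12595) = Add(17528, -12595) = 4933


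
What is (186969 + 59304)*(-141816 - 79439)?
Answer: -54489132615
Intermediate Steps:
(186969 + 59304)*(-141816 - 79439) = 246273*(-221255) = -54489132615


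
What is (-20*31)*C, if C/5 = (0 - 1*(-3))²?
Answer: -27900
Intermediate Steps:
C = 45 (C = 5*(0 - 1*(-3))² = 5*(0 + 3)² = 5*3² = 5*9 = 45)
(-20*31)*C = -20*31*45 = -620*45 = -27900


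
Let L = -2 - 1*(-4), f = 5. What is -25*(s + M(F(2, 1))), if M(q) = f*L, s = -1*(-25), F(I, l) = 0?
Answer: -875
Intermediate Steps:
L = 2 (L = -2 + 4 = 2)
s = 25
M(q) = 10 (M(q) = 5*2 = 10)
-25*(s + M(F(2, 1))) = -25*(25 + 10) = -25*35 = -875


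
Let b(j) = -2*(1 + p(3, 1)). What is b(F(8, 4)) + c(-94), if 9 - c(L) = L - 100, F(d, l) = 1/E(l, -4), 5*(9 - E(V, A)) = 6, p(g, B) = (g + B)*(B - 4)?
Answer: 225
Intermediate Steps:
p(g, B) = (-4 + B)*(B + g) (p(g, B) = (B + g)*(-4 + B) = (-4 + B)*(B + g))
E(V, A) = 39/5 (E(V, A) = 9 - ⅕*6 = 9 - 6/5 = 39/5)
F(d, l) = 5/39 (F(d, l) = 1/(39/5) = 5/39)
b(j) = 22 (b(j) = -2*(1 + (1² - 4*1 - 4*3 + 1*3)) = -2*(1 + (1 - 4 - 12 + 3)) = -2*(1 - 12) = -2*(-11) = 22)
c(L) = 109 - L (c(L) = 9 - (L - 100) = 9 - (-100 + L) = 9 + (100 - L) = 109 - L)
b(F(8, 4)) + c(-94) = 22 + (109 - 1*(-94)) = 22 + (109 + 94) = 22 + 203 = 225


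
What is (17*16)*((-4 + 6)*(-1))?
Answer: -544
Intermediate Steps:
(17*16)*((-4 + 6)*(-1)) = 272*(2*(-1)) = 272*(-2) = -544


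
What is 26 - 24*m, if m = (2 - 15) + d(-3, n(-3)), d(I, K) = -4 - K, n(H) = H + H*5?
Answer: 2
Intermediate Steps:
n(H) = 6*H (n(H) = H + 5*H = 6*H)
m = 1 (m = (2 - 15) + (-4 - 6*(-3)) = -13 + (-4 - 1*(-18)) = -13 + (-4 + 18) = -13 + 14 = 1)
26 - 24*m = 26 - 24*1 = 26 - 24 = 2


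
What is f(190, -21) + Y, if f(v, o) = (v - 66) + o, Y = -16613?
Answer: -16510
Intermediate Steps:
f(v, o) = -66 + o + v (f(v, o) = (-66 + v) + o = -66 + o + v)
f(190, -21) + Y = (-66 - 21 + 190) - 16613 = 103 - 16613 = -16510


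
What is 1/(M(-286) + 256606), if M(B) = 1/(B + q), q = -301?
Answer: 587/150627721 ≈ 3.8970e-6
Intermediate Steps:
M(B) = 1/(-301 + B) (M(B) = 1/(B - 301) = 1/(-301 + B))
1/(M(-286) + 256606) = 1/(1/(-301 - 286) + 256606) = 1/(1/(-587) + 256606) = 1/(-1/587 + 256606) = 1/(150627721/587) = 587/150627721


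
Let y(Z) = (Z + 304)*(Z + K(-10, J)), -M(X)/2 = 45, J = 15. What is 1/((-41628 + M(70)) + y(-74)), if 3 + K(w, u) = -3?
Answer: -1/60118 ≈ -1.6634e-5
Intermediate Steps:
M(X) = -90 (M(X) = -2*45 = -90)
K(w, u) = -6 (K(w, u) = -3 - 3 = -6)
y(Z) = (-6 + Z)*(304 + Z) (y(Z) = (Z + 304)*(Z - 6) = (304 + Z)*(-6 + Z) = (-6 + Z)*(304 + Z))
1/((-41628 + M(70)) + y(-74)) = 1/((-41628 - 90) + (-1824 + (-74)**2 + 298*(-74))) = 1/(-41718 + (-1824 + 5476 - 22052)) = 1/(-41718 - 18400) = 1/(-60118) = -1/60118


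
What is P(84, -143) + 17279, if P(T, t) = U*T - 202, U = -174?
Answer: 2461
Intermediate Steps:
P(T, t) = -202 - 174*T (P(T, t) = -174*T - 202 = -202 - 174*T)
P(84, -143) + 17279 = (-202 - 174*84) + 17279 = (-202 - 14616) + 17279 = -14818 + 17279 = 2461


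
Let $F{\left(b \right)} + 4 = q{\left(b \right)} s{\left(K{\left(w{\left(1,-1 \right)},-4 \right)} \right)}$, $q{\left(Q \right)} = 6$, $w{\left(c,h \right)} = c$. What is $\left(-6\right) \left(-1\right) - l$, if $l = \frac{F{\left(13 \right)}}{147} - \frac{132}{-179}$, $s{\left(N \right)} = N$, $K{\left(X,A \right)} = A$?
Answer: $\frac{20498}{3759} \approx 5.453$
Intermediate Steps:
$F{\left(b \right)} = -28$ ($F{\left(b \right)} = -4 + 6 \left(-4\right) = -4 - 24 = -28$)
$l = \frac{2056}{3759}$ ($l = - \frac{28}{147} - \frac{132}{-179} = \left(-28\right) \frac{1}{147} - - \frac{132}{179} = - \frac{4}{21} + \frac{132}{179} = \frac{2056}{3759} \approx 0.54695$)
$\left(-6\right) \left(-1\right) - l = \left(-6\right) \left(-1\right) - \frac{2056}{3759} = 6 - \frac{2056}{3759} = \frac{20498}{3759}$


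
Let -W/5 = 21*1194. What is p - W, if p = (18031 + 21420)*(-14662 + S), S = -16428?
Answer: -1226406220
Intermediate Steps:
W = -125370 (W = -105*1194 = -5*25074 = -125370)
p = -1226531590 (p = (18031 + 21420)*(-14662 - 16428) = 39451*(-31090) = -1226531590)
p - W = -1226531590 - 1*(-125370) = -1226531590 + 125370 = -1226406220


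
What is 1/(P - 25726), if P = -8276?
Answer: -1/34002 ≈ -2.9410e-5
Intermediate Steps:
1/(P - 25726) = 1/(-8276 - 25726) = 1/(-34002) = -1/34002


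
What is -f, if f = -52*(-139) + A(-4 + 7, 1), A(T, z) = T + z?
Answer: -7232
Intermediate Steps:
f = 7232 (f = -52*(-139) + ((-4 + 7) + 1) = 7228 + (3 + 1) = 7228 + 4 = 7232)
-f = -1*7232 = -7232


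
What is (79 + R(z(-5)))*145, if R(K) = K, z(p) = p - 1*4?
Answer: 10150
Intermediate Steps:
z(p) = -4 + p (z(p) = p - 4 = -4 + p)
(79 + R(z(-5)))*145 = (79 + (-4 - 5))*145 = (79 - 9)*145 = 70*145 = 10150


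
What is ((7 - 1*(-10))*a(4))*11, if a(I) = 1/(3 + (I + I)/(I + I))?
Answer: 187/4 ≈ 46.750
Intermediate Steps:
a(I) = ¼ (a(I) = 1/(3 + (2*I)/((2*I))) = 1/(3 + (2*I)*(1/(2*I))) = 1/(3 + 1) = 1/4 = ¼)
((7 - 1*(-10))*a(4))*11 = ((7 - 1*(-10))*(¼))*11 = ((7 + 10)*(¼))*11 = (17*(¼))*11 = (17/4)*11 = 187/4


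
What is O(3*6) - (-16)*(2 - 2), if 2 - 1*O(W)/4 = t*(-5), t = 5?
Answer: 108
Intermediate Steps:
O(W) = 108 (O(W) = 8 - 20*(-5) = 8 - 4*(-25) = 8 + 100 = 108)
O(3*6) - (-16)*(2 - 2) = 108 - (-16)*(2 - 2) = 108 - (-16)*0 = 108 - 1*0 = 108 + 0 = 108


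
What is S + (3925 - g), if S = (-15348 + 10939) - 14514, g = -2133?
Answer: -12865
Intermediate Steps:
S = -18923 (S = -4409 - 14514 = -18923)
S + (3925 - g) = -18923 + (3925 - 1*(-2133)) = -18923 + (3925 + 2133) = -18923 + 6058 = -12865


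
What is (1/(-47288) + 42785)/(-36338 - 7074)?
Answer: -2023217079/2052866656 ≈ -0.98556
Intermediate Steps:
(1/(-47288) + 42785)/(-36338 - 7074) = (-1/47288 + 42785)/(-43412) = (2023217079/47288)*(-1/43412) = -2023217079/2052866656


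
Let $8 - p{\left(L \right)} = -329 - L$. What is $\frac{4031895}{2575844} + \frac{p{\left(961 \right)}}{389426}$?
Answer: $\frac{786734093891}{501550312772} \approx 1.5686$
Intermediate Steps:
$p{\left(L \right)} = 337 + L$ ($p{\left(L \right)} = 8 - \left(-329 - L\right) = 8 + \left(329 + L\right) = 337 + L$)
$\frac{4031895}{2575844} + \frac{p{\left(961 \right)}}{389426} = \frac{4031895}{2575844} + \frac{337 + 961}{389426} = 4031895 \cdot \frac{1}{2575844} + 1298 \cdot \frac{1}{389426} = \frac{4031895}{2575844} + \frac{649}{194713} = \frac{786734093891}{501550312772}$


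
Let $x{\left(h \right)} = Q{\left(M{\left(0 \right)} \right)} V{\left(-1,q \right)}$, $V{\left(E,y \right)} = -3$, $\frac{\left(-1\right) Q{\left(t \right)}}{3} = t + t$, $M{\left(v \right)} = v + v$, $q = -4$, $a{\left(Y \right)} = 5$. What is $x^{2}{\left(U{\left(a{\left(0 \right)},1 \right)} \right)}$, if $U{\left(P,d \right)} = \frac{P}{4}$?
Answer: $0$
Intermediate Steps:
$M{\left(v \right)} = 2 v$
$Q{\left(t \right)} = - 6 t$ ($Q{\left(t \right)} = - 3 \left(t + t\right) = - 3 \cdot 2 t = - 6 t$)
$U{\left(P,d \right)} = \frac{P}{4}$ ($U{\left(P,d \right)} = P \frac{1}{4} = \frac{P}{4}$)
$x{\left(h \right)} = 0$ ($x{\left(h \right)} = - 6 \cdot 2 \cdot 0 \left(-3\right) = \left(-6\right) 0 \left(-3\right) = 0 \left(-3\right) = 0$)
$x^{2}{\left(U{\left(a{\left(0 \right)},1 \right)} \right)} = 0^{2} = 0$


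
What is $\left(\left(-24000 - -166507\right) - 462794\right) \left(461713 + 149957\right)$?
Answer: $-195909949290$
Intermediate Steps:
$\left(\left(-24000 - -166507\right) - 462794\right) \left(461713 + 149957\right) = \left(\left(-24000 + 166507\right) - 462794\right) 611670 = \left(142507 - 462794\right) 611670 = \left(-320287\right) 611670 = -195909949290$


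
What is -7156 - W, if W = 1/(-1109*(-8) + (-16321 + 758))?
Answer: -47880795/6691 ≈ -7156.0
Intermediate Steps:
W = -1/6691 (W = 1/(8872 - 15563) = 1/(-6691) = -1/6691 ≈ -0.00014945)
-7156 - W = -7156 - 1*(-1/6691) = -7156 + 1/6691 = -47880795/6691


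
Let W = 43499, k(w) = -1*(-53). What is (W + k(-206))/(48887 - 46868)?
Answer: 43552/2019 ≈ 21.571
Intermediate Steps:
k(w) = 53
(W + k(-206))/(48887 - 46868) = (43499 + 53)/(48887 - 46868) = 43552/2019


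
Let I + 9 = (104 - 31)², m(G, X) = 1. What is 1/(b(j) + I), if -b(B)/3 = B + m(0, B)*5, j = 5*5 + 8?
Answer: 1/5206 ≈ 0.00019209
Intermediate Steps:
I = 5320 (I = -9 + (104 - 31)² = -9 + 73² = -9 + 5329 = 5320)
j = 33 (j = 25 + 8 = 33)
b(B) = -15 - 3*B (b(B) = -3*(B + 1*5) = -3*(B + 5) = -3*(5 + B) = -15 - 3*B)
1/(b(j) + I) = 1/((-15 - 3*33) + 5320) = 1/((-15 - 99) + 5320) = 1/(-114 + 5320) = 1/5206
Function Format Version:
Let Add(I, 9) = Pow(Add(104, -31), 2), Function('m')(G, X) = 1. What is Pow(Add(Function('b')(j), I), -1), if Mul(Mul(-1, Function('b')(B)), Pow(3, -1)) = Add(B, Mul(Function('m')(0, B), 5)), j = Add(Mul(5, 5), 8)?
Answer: Rational(1, 5206) ≈ 0.00019209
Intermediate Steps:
I = 5320 (I = Add(-9, Pow(Add(104, -31), 2)) = Add(-9, Pow(73, 2)) = Add(-9, 5329) = 5320)
j = 33 (j = Add(25, 8) = 33)
Function('b')(B) = Add(-15, Mul(-3, B)) (Function('b')(B) = Mul(-3, Add(B, Mul(1, 5))) = Mul(-3, Add(B, 5)) = Mul(-3, Add(5, B)) = Add(-15, Mul(-3, B)))
Pow(Add(Function('b')(j), I), -1) = Pow(Add(Add(-15, Mul(-3, 33)), 5320), -1) = Pow(Add(Add(-15, -99), 5320), -1) = Pow(Add(-114, 5320), -1) = Pow(5206, -1) = Rational(1, 5206)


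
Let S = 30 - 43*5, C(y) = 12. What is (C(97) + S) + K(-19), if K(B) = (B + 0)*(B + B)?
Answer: 549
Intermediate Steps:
K(B) = 2*B² (K(B) = B*(2*B) = 2*B²)
S = -185 (S = 30 - 215 = -185)
(C(97) + S) + K(-19) = (12 - 185) + 2*(-19)² = -173 + 2*361 = -173 + 722 = 549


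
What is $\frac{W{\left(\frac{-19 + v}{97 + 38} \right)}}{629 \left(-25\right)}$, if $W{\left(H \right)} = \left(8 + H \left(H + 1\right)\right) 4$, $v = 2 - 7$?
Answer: $- \frac{63616}{31843125} \approx -0.0019978$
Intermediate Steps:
$v = -5$
$W{\left(H \right)} = 32 + 4 H \left(1 + H\right)$ ($W{\left(H \right)} = \left(8 + H \left(1 + H\right)\right) 4 = 32 + 4 H \left(1 + H\right)$)
$\frac{W{\left(\frac{-19 + v}{97 + 38} \right)}}{629 \left(-25\right)} = \frac{32 + 4 \frac{-19 - 5}{97 + 38} + 4 \left(\frac{-19 - 5}{97 + 38}\right)^{2}}{629 \left(-25\right)} = \frac{32 + 4 \left(- \frac{24}{135}\right) + 4 \left(- \frac{24}{135}\right)^{2}}{-15725} = \left(32 + 4 \left(\left(-24\right) \frac{1}{135}\right) + 4 \left(\left(-24\right) \frac{1}{135}\right)^{2}\right) \left(- \frac{1}{15725}\right) = \left(32 + 4 \left(- \frac{8}{45}\right) + 4 \left(- \frac{8}{45}\right)^{2}\right) \left(- \frac{1}{15725}\right) = \left(32 - \frac{32}{45} + 4 \cdot \frac{64}{2025}\right) \left(- \frac{1}{15725}\right) = \left(32 - \frac{32}{45} + \frac{256}{2025}\right) \left(- \frac{1}{15725}\right) = \frac{63616}{2025} \left(- \frac{1}{15725}\right) = - \frac{63616}{31843125}$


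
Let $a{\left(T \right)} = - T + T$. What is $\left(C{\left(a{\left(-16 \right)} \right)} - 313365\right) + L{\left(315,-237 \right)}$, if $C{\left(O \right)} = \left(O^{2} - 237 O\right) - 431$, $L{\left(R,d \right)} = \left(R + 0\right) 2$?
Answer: $-313166$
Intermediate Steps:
$L{\left(R,d \right)} = 2 R$ ($L{\left(R,d \right)} = R 2 = 2 R$)
$a{\left(T \right)} = 0$
$C{\left(O \right)} = -431 + O^{2} - 237 O$
$\left(C{\left(a{\left(-16 \right)} \right)} - 313365\right) + L{\left(315,-237 \right)} = \left(\left(-431 + 0^{2} - 0\right) - 313365\right) + 2 \cdot 315 = \left(\left(-431 + 0 + 0\right) - 313365\right) + 630 = \left(-431 - 313365\right) + 630 = -313796 + 630 = -313166$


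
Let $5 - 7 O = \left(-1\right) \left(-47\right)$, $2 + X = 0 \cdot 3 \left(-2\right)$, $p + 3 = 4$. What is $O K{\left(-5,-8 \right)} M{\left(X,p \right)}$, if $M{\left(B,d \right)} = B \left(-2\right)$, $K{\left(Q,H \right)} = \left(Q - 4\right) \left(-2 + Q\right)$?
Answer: $-1512$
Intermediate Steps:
$p = 1$ ($p = -3 + 4 = 1$)
$X = -2$ ($X = -2 + 0 \cdot 3 \left(-2\right) = -2 + 0 \left(-2\right) = -2 + 0 = -2$)
$K{\left(Q,H \right)} = \left(-4 + Q\right) \left(-2 + Q\right)$
$M{\left(B,d \right)} = - 2 B$
$O = -6$ ($O = \frac{5}{7} - \frac{\left(-1\right) \left(-47\right)}{7} = \frac{5}{7} - \frac{47}{7} = -6$)
$O K{\left(-5,-8 \right)} M{\left(X,p \right)} = - 6 \left(8 + \left(-5\right)^{2} - -30\right) \left(\left(-2\right) \left(-2\right)\right) = - 6 \left(8 + 25 + 30\right) 4 = \left(-6\right) 63 \cdot 4 = \left(-378\right) 4 = -1512$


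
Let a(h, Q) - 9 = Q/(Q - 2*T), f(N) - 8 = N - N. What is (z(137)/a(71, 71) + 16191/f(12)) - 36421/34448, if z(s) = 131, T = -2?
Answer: 26160621125/12849104 ≈ 2036.0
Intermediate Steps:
f(N) = 8 (f(N) = 8 + (N - N) = 8 + 0 = 8)
a(h, Q) = 9 + Q/(4 + Q) (a(h, Q) = 9 + Q/(Q - 2*(-2)) = 9 + Q/(Q + 4) = 9 + Q/(4 + Q))
(z(137)/a(71, 71) + 16191/f(12)) - 36421/34448 = (131/((2*(18 + 5*71)/(4 + 71))) + 16191/8) - 36421/34448 = (131/((2*(18 + 355)/75)) + 16191*(⅛)) - 36421*1/34448 = (131/((2*(1/75)*373)) + 16191/8) - 36421/34448 = (131/(746/75) + 16191/8) - 36421/34448 = (131*(75/746) + 16191/8) - 36421/34448 = (9825/746 + 16191/8) - 36421/34448 = 6078543/2984 - 36421/34448 = 26160621125/12849104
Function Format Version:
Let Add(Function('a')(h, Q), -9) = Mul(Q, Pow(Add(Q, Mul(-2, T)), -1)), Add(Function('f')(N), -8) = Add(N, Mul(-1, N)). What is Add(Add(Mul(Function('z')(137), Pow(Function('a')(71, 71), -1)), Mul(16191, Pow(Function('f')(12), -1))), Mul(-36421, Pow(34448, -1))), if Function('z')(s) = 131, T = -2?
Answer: Rational(26160621125, 12849104) ≈ 2036.0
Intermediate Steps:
Function('f')(N) = 8 (Function('f')(N) = Add(8, Add(N, Mul(-1, N))) = Add(8, 0) = 8)
Function('a')(h, Q) = Add(9, Mul(Q, Pow(Add(4, Q), -1))) (Function('a')(h, Q) = Add(9, Mul(Q, Pow(Add(Q, Mul(-2, -2)), -1))) = Add(9, Mul(Q, Pow(Add(Q, 4), -1))) = Add(9, Mul(Q, Pow(Add(4, Q), -1))))
Add(Add(Mul(Function('z')(137), Pow(Function('a')(71, 71), -1)), Mul(16191, Pow(Function('f')(12), -1))), Mul(-36421, Pow(34448, -1))) = Add(Add(Mul(131, Pow(Mul(2, Pow(Add(4, 71), -1), Add(18, Mul(5, 71))), -1)), Mul(16191, Pow(8, -1))), Mul(-36421, Pow(34448, -1))) = Add(Add(Mul(131, Pow(Mul(2, Pow(75, -1), Add(18, 355)), -1)), Mul(16191, Rational(1, 8))), Mul(-36421, Rational(1, 34448))) = Add(Add(Mul(131, Pow(Mul(2, Rational(1, 75), 373), -1)), Rational(16191, 8)), Rational(-36421, 34448)) = Add(Add(Mul(131, Pow(Rational(746, 75), -1)), Rational(16191, 8)), Rational(-36421, 34448)) = Add(Add(Mul(131, Rational(75, 746)), Rational(16191, 8)), Rational(-36421, 34448)) = Add(Add(Rational(9825, 746), Rational(16191, 8)), Rational(-36421, 34448)) = Add(Rational(6078543, 2984), Rational(-36421, 34448)) = Rational(26160621125, 12849104)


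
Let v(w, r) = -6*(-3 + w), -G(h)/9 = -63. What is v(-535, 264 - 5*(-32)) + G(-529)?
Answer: 3795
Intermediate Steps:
G(h) = 567 (G(h) = -9*(-63) = 567)
v(w, r) = 18 - 6*w
v(-535, 264 - 5*(-32)) + G(-529) = (18 - 6*(-535)) + 567 = (18 + 3210) + 567 = 3228 + 567 = 3795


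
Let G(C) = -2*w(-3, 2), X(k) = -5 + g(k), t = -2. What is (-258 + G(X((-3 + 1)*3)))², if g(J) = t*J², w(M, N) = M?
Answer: 63504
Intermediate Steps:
g(J) = -2*J²
X(k) = -5 - 2*k²
G(C) = 6 (G(C) = -2*(-3) = 6)
(-258 + G(X((-3 + 1)*3)))² = (-258 + 6)² = (-252)² = 63504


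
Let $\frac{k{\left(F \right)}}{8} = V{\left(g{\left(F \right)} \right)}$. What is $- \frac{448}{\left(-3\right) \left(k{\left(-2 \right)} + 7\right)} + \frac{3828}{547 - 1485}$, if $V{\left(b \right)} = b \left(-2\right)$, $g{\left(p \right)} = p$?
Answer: $- \frac{13826}{54873} \approx -0.25196$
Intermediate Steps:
$V{\left(b \right)} = - 2 b$
$k{\left(F \right)} = - 16 F$ ($k{\left(F \right)} = 8 \left(- 2 F\right) = - 16 F$)
$- \frac{448}{\left(-3\right) \left(k{\left(-2 \right)} + 7\right)} + \frac{3828}{547 - 1485} = - \frac{448}{\left(-3\right) \left(\left(-16\right) \left(-2\right) + 7\right)} + \frac{3828}{547 - 1485} = - \frac{448}{\left(-3\right) \left(32 + 7\right)} + \frac{3828}{547 - 1485} = - \frac{448}{\left(-3\right) 39} + \frac{3828}{-938} = - \frac{448}{-117} + 3828 \left(- \frac{1}{938}\right) = \left(-448\right) \left(- \frac{1}{117}\right) - \frac{1914}{469} = \frac{448}{117} - \frac{1914}{469} = - \frac{13826}{54873}$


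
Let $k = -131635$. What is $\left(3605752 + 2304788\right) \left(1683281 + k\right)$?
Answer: $9171065748840$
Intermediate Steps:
$\left(3605752 + 2304788\right) \left(1683281 + k\right) = \left(3605752 + 2304788\right) \left(1683281 - 131635\right) = 5910540 \cdot 1551646 = 9171065748840$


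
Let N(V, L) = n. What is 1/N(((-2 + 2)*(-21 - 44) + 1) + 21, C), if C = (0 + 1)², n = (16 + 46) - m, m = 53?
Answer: ⅑ ≈ 0.11111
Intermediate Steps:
n = 9 (n = (16 + 46) - 1*53 = 62 - 53 = 9)
C = 1 (C = 1² = 1)
N(V, L) = 9
1/N(((-2 + 2)*(-21 - 44) + 1) + 21, C) = 1/9 = ⅑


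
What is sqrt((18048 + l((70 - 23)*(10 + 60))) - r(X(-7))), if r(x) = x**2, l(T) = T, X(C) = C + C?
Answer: 31*sqrt(22) ≈ 145.40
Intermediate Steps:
X(C) = 2*C
sqrt((18048 + l((70 - 23)*(10 + 60))) - r(X(-7))) = sqrt((18048 + (70 - 23)*(10 + 60)) - (2*(-7))**2) = sqrt((18048 + 47*70) - 1*(-14)**2) = sqrt((18048 + 3290) - 1*196) = sqrt(21338 - 196) = sqrt(21142) = 31*sqrt(22)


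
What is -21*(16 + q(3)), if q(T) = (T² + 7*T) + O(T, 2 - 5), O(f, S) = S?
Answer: -903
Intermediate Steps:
q(T) = -3 + T² + 7*T (q(T) = (T² + 7*T) + (2 - 5) = (T² + 7*T) - 3 = -3 + T² + 7*T)
-21*(16 + q(3)) = -21*(16 + (-3 + 3² + 7*3)) = -21*(16 + (-3 + 9 + 21)) = -21*(16 + 27) = -21*43 = -903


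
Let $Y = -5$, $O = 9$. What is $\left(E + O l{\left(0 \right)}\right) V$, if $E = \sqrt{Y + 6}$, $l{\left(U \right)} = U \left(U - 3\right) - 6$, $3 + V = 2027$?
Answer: $-107272$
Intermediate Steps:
$V = 2024$ ($V = -3 + 2027 = 2024$)
$l{\left(U \right)} = -6 + U \left(-3 + U\right)$ ($l{\left(U \right)} = U \left(-3 + U\right) - 6 = -6 + U \left(-3 + U\right)$)
$E = 1$ ($E = \sqrt{-5 + 6} = \sqrt{1} = 1$)
$\left(E + O l{\left(0 \right)}\right) V = \left(1 + 9 \left(-6 + 0^{2} - 0\right)\right) 2024 = \left(1 + 9 \left(-6 + 0 + 0\right)\right) 2024 = \left(1 + 9 \left(-6\right)\right) 2024 = \left(1 - 54\right) 2024 = \left(-53\right) 2024 = -107272$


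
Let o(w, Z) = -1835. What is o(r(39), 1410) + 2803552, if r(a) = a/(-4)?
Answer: 2801717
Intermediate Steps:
r(a) = -a/4 (r(a) = a*(-1/4) = -a/4)
o(r(39), 1410) + 2803552 = -1835 + 2803552 = 2801717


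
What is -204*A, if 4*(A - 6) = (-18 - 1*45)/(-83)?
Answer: -104805/83 ≈ -1262.7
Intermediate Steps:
A = 2055/332 (A = 6 + ((-18 - 1*45)/(-83))/4 = 6 + ((-18 - 45)*(-1/83))/4 = 6 + (-63*(-1/83))/4 = 6 + (¼)*(63/83) = 6 + 63/332 = 2055/332 ≈ 6.1898)
-204*A = -204*2055/332 = -104805/83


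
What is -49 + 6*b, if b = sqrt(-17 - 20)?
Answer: -49 + 6*I*sqrt(37) ≈ -49.0 + 36.497*I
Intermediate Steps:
b = I*sqrt(37) (b = sqrt(-37) = I*sqrt(37) ≈ 6.0828*I)
-49 + 6*b = -49 + 6*(I*sqrt(37)) = -49 + 6*I*sqrt(37)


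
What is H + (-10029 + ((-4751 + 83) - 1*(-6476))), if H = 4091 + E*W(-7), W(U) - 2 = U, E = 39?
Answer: -4325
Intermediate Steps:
W(U) = 2 + U
H = 3896 (H = 4091 + 39*(2 - 7) = 4091 + 39*(-5) = 4091 - 195 = 3896)
H + (-10029 + ((-4751 + 83) - 1*(-6476))) = 3896 + (-10029 + ((-4751 + 83) - 1*(-6476))) = 3896 + (-10029 + (-4668 + 6476)) = 3896 + (-10029 + 1808) = 3896 - 8221 = -4325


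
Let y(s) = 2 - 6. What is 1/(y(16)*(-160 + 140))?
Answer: 1/80 ≈ 0.012500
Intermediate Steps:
y(s) = -4
1/(y(16)*(-160 + 140)) = 1/(-4*(-160 + 140)) = 1/(-4*(-20)) = 1/80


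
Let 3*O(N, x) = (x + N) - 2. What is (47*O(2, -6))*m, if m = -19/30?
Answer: 893/15 ≈ 59.533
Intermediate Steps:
O(N, x) = -⅔ + N/3 + x/3 (O(N, x) = ((x + N) - 2)/3 = ((N + x) - 2)/3 = (-2 + N + x)/3 = -⅔ + N/3 + x/3)
m = -19/30 (m = -19*1/30 = -19/30 ≈ -0.63333)
(47*O(2, -6))*m = (47*(-⅔ + (⅓)*2 + (⅓)*(-6)))*(-19/30) = (47*(-⅔ + ⅔ - 2))*(-19/30) = (47*(-2))*(-19/30) = -94*(-19/30) = 893/15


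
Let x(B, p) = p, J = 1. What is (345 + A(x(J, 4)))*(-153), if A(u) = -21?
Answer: -49572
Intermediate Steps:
(345 + A(x(J, 4)))*(-153) = (345 - 21)*(-153) = 324*(-153) = -49572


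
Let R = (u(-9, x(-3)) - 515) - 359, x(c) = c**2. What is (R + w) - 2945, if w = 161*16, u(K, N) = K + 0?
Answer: -1252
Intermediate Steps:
u(K, N) = K
R = -883 (R = (-9 - 515) - 359 = -524 - 359 = -883)
w = 2576
(R + w) - 2945 = (-883 + 2576) - 2945 = 1693 - 2945 = -1252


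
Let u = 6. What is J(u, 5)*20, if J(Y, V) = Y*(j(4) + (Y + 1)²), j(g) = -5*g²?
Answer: -3720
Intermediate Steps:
J(Y, V) = Y*(-80 + (1 + Y)²) (J(Y, V) = Y*(-5*4² + (Y + 1)²) = Y*(-5*16 + (1 + Y)²) = Y*(-80 + (1 + Y)²))
J(u, 5)*20 = (6*(-80 + (1 + 6)²))*20 = (6*(-80 + 7²))*20 = (6*(-80 + 49))*20 = (6*(-31))*20 = -186*20 = -3720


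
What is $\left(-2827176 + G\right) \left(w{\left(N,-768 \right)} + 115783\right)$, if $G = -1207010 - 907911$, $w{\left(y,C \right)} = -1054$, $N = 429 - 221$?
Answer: $-567001846713$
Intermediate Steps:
$N = 208$
$G = -2114921$
$\left(-2827176 + G\right) \left(w{\left(N,-768 \right)} + 115783\right) = \left(-2827176 - 2114921\right) \left(-1054 + 115783\right) = \left(-4942097\right) 114729 = -567001846713$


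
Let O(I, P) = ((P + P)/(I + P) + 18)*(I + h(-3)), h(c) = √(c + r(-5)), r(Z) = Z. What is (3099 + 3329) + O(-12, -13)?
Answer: 154988/25 + 952*I*√2/25 ≈ 6199.5 + 53.853*I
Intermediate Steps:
h(c) = √(-5 + c) (h(c) = √(c - 5) = √(-5 + c))
O(I, P) = (18 + 2*P/(I + P))*(I + 2*I*√2) (O(I, P) = ((P + P)/(I + P) + 18)*(I + √(-5 - 3)) = ((2*P)/(I + P) + 18)*(I + √(-8)) = (2*P/(I + P) + 18)*(I + 2*I*√2) = (18 + 2*P/(I + P))*(I + 2*I*√2))
(3099 + 3329) + O(-12, -13) = (3099 + 3329) + 2*(9*(-12)² + 10*(-12)*(-13) + 18*I*(-12)*√2 + 20*I*(-13)*√2)/(-12 - 13) = 6428 + 2*(9*144 + 1560 - 216*I*√2 - 260*I*√2)/(-25) = 6428 + 2*(-1/25)*(1296 + 1560 - 216*I*√2 - 260*I*√2) = 6428 + 2*(-1/25)*(2856 - 476*I*√2) = 6428 + (-5712/25 + 952*I*√2/25) = 154988/25 + 952*I*√2/25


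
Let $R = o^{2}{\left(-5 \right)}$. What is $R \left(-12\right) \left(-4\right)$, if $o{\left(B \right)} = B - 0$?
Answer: $1200$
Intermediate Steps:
$o{\left(B \right)} = B$ ($o{\left(B \right)} = B + 0 = B$)
$R = 25$ ($R = \left(-5\right)^{2} = 25$)
$R \left(-12\right) \left(-4\right) = 25 \left(-12\right) \left(-4\right) = \left(-300\right) \left(-4\right) = 1200$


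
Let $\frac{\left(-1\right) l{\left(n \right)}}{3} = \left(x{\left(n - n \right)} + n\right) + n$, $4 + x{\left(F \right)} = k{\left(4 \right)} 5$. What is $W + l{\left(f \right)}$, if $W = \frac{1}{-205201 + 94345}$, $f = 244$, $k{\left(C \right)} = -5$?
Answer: $- \frac{152648713}{110856} \approx -1377.0$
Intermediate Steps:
$x{\left(F \right)} = -29$ ($x{\left(F \right)} = -4 - 25 = -29$)
$l{\left(n \right)} = 87 - 6 n$ ($l{\left(n \right)} = - 3 \left(\left(-29 + n\right) + n\right) = - 3 \left(-29 + 2 n\right) = 87 - 6 n$)
$W = - \frac{1}{110856}$ ($W = \frac{1}{-110856} = - \frac{1}{110856} \approx -9.0207 \cdot 10^{-6}$)
$W + l{\left(f \right)} = - \frac{1}{110856} + \left(87 - 1464\right) = - \frac{1}{110856} - 1377 = - \frac{152648713}{110856}$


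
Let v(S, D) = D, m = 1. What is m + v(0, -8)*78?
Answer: -623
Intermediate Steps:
m + v(0, -8)*78 = 1 - 8*78 = 1 - 624 = -623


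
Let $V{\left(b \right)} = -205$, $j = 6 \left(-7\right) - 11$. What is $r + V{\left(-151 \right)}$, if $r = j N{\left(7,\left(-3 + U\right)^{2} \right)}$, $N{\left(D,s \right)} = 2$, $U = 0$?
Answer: $-311$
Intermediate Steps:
$j = -53$ ($j = -42 - 11 = -53$)
$r = -106$ ($r = \left(-53\right) 2 = -106$)
$r + V{\left(-151 \right)} = -106 - 205 = -311$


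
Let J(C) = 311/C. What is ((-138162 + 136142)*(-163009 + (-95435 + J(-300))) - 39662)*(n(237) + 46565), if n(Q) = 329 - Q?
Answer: 365337825646417/15 ≈ 2.4356e+13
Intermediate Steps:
((-138162 + 136142)*(-163009 + (-95435 + J(-300))) - 39662)*(n(237) + 46565) = ((-138162 + 136142)*(-163009 + (-95435 + 311/(-300))) - 39662)*((329 - 1*237) + 46565) = (-2020*(-163009 + (-95435 + 311*(-1/300))) - 39662)*((329 - 237) + 46565) = (-2020*(-163009 + (-95435 - 311/300)) - 39662)*(92 + 46565) = (-2020*(-163009 - 28630811/300) - 39662)*46657 = (-2020*(-77533511/300) - 39662)*46657 = (7830884611/15 - 39662)*46657 = (7830289681/15)*46657 = 365337825646417/15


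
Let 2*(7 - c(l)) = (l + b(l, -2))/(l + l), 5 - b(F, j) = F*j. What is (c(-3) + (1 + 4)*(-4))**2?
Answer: 1600/9 ≈ 177.78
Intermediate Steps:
b(F, j) = 5 - F*j
c(l) = 7 - (5 + 3*l)/(4*l) (c(l) = 7 - (l + (5 - 1*l*(-2)))/(2*(l + l)) = 7 - (l + (5 + 2*l))/(2*(2*l)) = 7 - (5 + 3*l)*1/(2*l)/2 = 7 - (5 + 3*l)/(4*l))
(c(-3) + (1 + 4)*(-4))**2 = ((5/4)*(-1 + 5*(-3))/(-3) + (1 + 4)*(-4))**2 = ((5/4)*(-1/3)*(-1 - 15) + 5*(-4))**2 = ((5/4)*(-1/3)*(-16) - 20)**2 = (20/3 - 20)**2 = (-40/3)**2 = 1600/9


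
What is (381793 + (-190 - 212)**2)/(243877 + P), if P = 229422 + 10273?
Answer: 543397/483572 ≈ 1.1237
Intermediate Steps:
P = 239695
(381793 + (-190 - 212)**2)/(243877 + P) = (381793 + (-190 - 212)**2)/(243877 + 239695) = (381793 + (-402)**2)/483572 = (381793 + 161604)*(1/483572) = 543397*(1/483572) = 543397/483572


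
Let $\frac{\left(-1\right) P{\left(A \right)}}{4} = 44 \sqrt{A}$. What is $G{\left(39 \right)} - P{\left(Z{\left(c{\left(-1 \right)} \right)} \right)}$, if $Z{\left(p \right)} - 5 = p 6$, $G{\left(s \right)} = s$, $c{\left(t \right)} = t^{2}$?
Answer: $39 + 176 \sqrt{11} \approx 622.73$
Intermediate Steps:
$Z{\left(p \right)} = 5 + 6 p$ ($Z{\left(p \right)} = 5 + p 6 = 5 + 6 p$)
$P{\left(A \right)} = - 176 \sqrt{A}$ ($P{\left(A \right)} = - 4 \cdot 44 \sqrt{A} = - 176 \sqrt{A}$)
$G{\left(39 \right)} - P{\left(Z{\left(c{\left(-1 \right)} \right)} \right)} = 39 - - 176 \sqrt{5 + 6 \left(-1\right)^{2}} = 39 - - 176 \sqrt{5 + 6 \cdot 1} = 39 - - 176 \sqrt{5 + 6} = 39 - - 176 \sqrt{11} = 39 + 176 \sqrt{11}$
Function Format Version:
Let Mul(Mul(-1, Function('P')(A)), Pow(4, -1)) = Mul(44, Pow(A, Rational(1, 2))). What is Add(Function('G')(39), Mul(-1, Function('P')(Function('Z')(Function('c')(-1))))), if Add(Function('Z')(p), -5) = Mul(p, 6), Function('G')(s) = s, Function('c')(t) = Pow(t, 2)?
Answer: Add(39, Mul(176, Pow(11, Rational(1, 2)))) ≈ 622.73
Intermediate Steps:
Function('Z')(p) = Add(5, Mul(6, p)) (Function('Z')(p) = Add(5, Mul(p, 6)) = Add(5, Mul(6, p)))
Function('P')(A) = Mul(-176, Pow(A, Rational(1, 2))) (Function('P')(A) = Mul(-4, Mul(44, Pow(A, Rational(1, 2)))) = Mul(-176, Pow(A, Rational(1, 2))))
Add(Function('G')(39), Mul(-1, Function('P')(Function('Z')(Function('c')(-1))))) = Add(39, Mul(-1, Mul(-176, Pow(Add(5, Mul(6, Pow(-1, 2))), Rational(1, 2))))) = Add(39, Mul(-1, Mul(-176, Pow(Add(5, Mul(6, 1)), Rational(1, 2))))) = Add(39, Mul(-1, Mul(-176, Pow(Add(5, 6), Rational(1, 2))))) = Add(39, Mul(-1, Mul(-176, Pow(11, Rational(1, 2))))) = Add(39, Mul(176, Pow(11, Rational(1, 2))))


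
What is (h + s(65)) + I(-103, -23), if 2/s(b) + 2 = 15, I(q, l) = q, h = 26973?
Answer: 349312/13 ≈ 26870.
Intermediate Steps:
s(b) = 2/13 (s(b) = 2/(-2 + 15) = 2/13)
(h + s(65)) + I(-103, -23) = (26973 + 2/13) - 103 = 350651/13 - 103 = 349312/13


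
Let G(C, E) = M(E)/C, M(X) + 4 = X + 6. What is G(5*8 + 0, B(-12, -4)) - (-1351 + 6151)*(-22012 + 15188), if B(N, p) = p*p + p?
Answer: 655104007/20 ≈ 3.2755e+7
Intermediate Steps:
M(X) = 2 + X (M(X) = -4 + (X + 6) = -4 + (6 + X) = 2 + X)
B(N, p) = p + p² (B(N, p) = p² + p = p + p²)
G(C, E) = (2 + E)/C
G(5*8 + 0, B(-12, -4)) - (-1351 + 6151)*(-22012 + 15188) = (2 - 4*(1 - 4))/(5*8 + 0) - (-1351 + 6151)*(-22012 + 15188) = (2 - 4*(-3))/(40 + 0) - 4800*(-6824) = (2 + 12)/40 - 1*(-32755200) = (1/40)*14 + 32755200 = 7/20 + 32755200 = 655104007/20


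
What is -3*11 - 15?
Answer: -48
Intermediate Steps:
-3*11 - 15 = -33 - 15 = -48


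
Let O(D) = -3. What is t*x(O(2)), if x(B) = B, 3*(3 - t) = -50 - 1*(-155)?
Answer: 96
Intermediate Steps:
t = -32 (t = 3 - (-50 - 1*(-155))/3 = 3 - (-50 + 155)/3 = 3 - ⅓*105 = 3 - 35 = -32)
t*x(O(2)) = -32*(-3) = 96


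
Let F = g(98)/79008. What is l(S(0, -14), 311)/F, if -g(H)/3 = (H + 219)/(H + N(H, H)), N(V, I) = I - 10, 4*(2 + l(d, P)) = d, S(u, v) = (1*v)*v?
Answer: -230229312/317 ≈ -7.2628e+5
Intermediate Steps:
S(u, v) = v² (S(u, v) = v*v = v²)
l(d, P) = -2 + d/4
N(V, I) = -10 + I
g(H) = -3*(219 + H)/(-10 + 2*H) (g(H) = -3*(H + 219)/(H + (-10 + H)) = -3*(219 + H)/(-10 + 2*H))
F = -317/4898496 (F = (3*(-219 - 1*98)/(2*(-5 + 98)))/79008 = ((3/2)*(-219 - 98)/93)*(1/79008) = ((3/2)*(1/93)*(-317))*(1/79008) = -317/62*1/79008 = -317/4898496 ≈ -6.4714e-5)
l(S(0, -14), 311)/F = (-2 + (¼)*(-14)²)/(-317/4898496) = (-2 + (¼)*196)*(-4898496/317) = (-2 + 49)*(-4898496/317) = 47*(-4898496/317) = -230229312/317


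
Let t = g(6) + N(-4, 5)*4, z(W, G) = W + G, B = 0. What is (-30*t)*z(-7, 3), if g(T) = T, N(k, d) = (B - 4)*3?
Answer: -5040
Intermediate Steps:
z(W, G) = G + W
N(k, d) = -12 (N(k, d) = (0 - 4)*3 = -4*3 = -12)
t = -42 (t = 6 - 12*4 = 6 - 48 = -42)
(-30*t)*z(-7, 3) = (-30*(-42))*(3 - 7) = 1260*(-4) = -5040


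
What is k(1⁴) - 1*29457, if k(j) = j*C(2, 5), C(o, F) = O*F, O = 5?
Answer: -29432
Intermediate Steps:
C(o, F) = 5*F
k(j) = 25*j (k(j) = j*(5*5) = j*25 = 25*j)
k(1⁴) - 1*29457 = 25*1⁴ - 1*29457 = 25*1 - 29457 = 25 - 29457 = -29432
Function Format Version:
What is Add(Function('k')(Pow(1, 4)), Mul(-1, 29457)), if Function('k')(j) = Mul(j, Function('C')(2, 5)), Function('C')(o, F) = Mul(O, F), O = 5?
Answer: -29432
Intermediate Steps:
Function('C')(o, F) = Mul(5, F)
Function('k')(j) = Mul(25, j) (Function('k')(j) = Mul(j, Mul(5, 5)) = Mul(j, 25) = Mul(25, j))
Add(Function('k')(Pow(1, 4)), Mul(-1, 29457)) = Add(Mul(25, Pow(1, 4)), Mul(-1, 29457)) = Add(Mul(25, 1), -29457) = Add(25, -29457) = -29432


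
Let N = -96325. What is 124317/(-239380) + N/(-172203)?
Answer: 1650518149/41221954140 ≈ 0.040040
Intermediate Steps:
124317/(-239380) + N/(-172203) = 124317/(-239380) - 96325/(-172203) = 124317*(-1/239380) - 96325*(-1/172203) = -124317/239380 + 96325/172203 = 1650518149/41221954140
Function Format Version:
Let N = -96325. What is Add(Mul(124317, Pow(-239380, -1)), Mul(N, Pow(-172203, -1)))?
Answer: Rational(1650518149, 41221954140) ≈ 0.040040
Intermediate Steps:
Add(Mul(124317, Pow(-239380, -1)), Mul(N, Pow(-172203, -1))) = Add(Mul(124317, Pow(-239380, -1)), Mul(-96325, Pow(-172203, -1))) = Add(Mul(124317, Rational(-1, 239380)), Mul(-96325, Rational(-1, 172203))) = Add(Rational(-124317, 239380), Rational(96325, 172203)) = Rational(1650518149, 41221954140)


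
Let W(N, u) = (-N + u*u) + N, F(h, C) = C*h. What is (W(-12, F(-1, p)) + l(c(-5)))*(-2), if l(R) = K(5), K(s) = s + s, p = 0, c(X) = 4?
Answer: -20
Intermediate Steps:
K(s) = 2*s
l(R) = 10 (l(R) = 2*5 = 10)
W(N, u) = u² (W(N, u) = (-N + u²) + N = (u² - N) + N = u²)
(W(-12, F(-1, p)) + l(c(-5)))*(-2) = ((0*(-1))² + 10)*(-2) = (0² + 10)*(-2) = (0 + 10)*(-2) = 10*(-2) = -20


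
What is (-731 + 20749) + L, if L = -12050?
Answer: 7968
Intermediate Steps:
(-731 + 20749) + L = (-731 + 20749) - 12050 = 20018 - 12050 = 7968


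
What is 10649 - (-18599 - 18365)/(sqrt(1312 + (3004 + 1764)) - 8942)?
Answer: 212772997307/19988321 - 73928*sqrt(95)/19988321 ≈ 10645.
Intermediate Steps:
10649 - (-18599 - 18365)/(sqrt(1312 + (3004 + 1764)) - 8942) = 10649 - (-36964)/(sqrt(1312 + 4768) - 8942) = 10649 - (-36964)/(sqrt(6080) - 8942) = 10649 - (-36964)/(8*sqrt(95) - 8942) = 10649 - (-36964)/(-8942 + 8*sqrt(95)) = 10649 + 36964/(-8942 + 8*sqrt(95))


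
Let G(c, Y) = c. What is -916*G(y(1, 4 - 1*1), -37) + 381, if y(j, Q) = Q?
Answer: -2367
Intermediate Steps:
-916*G(y(1, 4 - 1*1), -37) + 381 = -916*(4 - 1*1) + 381 = -916*(4 - 1) + 381 = -916*3 + 381 = -2748 + 381 = -2367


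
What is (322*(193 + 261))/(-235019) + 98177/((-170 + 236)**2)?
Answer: 22436665435/1023742764 ≈ 21.916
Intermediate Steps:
(322*(193 + 261))/(-235019) + 98177/((-170 + 236)**2) = (322*454)*(-1/235019) + 98177/(66**2) = 146188*(-1/235019) + 98177/4356 = -146188/235019 + 98177*(1/4356) = -146188/235019 + 98177/4356 = 22436665435/1023742764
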